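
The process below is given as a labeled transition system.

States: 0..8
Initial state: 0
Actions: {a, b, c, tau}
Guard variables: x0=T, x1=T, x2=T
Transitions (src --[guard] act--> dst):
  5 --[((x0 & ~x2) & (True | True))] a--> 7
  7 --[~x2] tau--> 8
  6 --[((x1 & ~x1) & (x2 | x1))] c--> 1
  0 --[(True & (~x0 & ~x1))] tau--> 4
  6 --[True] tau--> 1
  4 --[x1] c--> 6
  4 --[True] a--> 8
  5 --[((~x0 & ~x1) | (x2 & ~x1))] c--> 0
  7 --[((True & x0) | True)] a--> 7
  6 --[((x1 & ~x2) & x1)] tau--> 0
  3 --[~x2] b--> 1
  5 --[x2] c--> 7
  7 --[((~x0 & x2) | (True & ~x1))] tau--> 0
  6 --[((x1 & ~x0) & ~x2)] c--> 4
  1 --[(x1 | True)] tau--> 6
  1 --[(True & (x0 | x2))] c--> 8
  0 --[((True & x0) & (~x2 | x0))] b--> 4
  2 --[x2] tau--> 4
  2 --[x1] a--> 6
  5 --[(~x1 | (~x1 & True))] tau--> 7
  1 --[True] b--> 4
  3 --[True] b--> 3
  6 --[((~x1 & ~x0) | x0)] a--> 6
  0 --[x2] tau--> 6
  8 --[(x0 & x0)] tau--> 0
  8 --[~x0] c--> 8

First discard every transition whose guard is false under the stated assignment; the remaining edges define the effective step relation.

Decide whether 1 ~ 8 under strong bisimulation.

Refine partition for ~:
  π0 = {{0,1,2,3,4,5,6,7,8}}
  π1 = {{0},{1},{2,6},{3},{4},{5},{7},{8}}
  π2 = {{0},{1},{2},{3},{4},{5},{6},{7},{8}}
9 equivalence class(es) (converged in 3)
class of 1: {1}; class of 8: {8}

Answer: NOT BISIMILAR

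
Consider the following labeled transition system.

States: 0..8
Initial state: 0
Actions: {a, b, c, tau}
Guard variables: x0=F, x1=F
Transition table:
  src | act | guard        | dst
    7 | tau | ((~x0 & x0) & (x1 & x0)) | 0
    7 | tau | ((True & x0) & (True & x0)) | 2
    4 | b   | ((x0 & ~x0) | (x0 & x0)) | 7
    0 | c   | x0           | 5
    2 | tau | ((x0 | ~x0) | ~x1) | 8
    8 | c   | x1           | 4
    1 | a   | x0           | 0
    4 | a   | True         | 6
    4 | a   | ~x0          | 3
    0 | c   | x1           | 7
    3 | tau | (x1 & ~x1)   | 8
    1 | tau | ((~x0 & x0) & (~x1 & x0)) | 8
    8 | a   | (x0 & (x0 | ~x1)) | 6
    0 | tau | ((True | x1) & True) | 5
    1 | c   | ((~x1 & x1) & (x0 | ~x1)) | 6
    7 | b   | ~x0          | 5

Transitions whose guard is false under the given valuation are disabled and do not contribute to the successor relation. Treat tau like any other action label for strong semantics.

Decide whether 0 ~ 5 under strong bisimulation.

Answer: NOT BISIMILAR

Working:
Compute ~ classes (split until stable):
  π0 = {{0,1,2,3,4,5,6,7,8}}
  π1 = {{0,2},{1,3,5,6,8},{4},{7}}
stable after 2 split(s): 4 block(s)
class of 0: {0,2}; class of 5: {1,3,5,6,8}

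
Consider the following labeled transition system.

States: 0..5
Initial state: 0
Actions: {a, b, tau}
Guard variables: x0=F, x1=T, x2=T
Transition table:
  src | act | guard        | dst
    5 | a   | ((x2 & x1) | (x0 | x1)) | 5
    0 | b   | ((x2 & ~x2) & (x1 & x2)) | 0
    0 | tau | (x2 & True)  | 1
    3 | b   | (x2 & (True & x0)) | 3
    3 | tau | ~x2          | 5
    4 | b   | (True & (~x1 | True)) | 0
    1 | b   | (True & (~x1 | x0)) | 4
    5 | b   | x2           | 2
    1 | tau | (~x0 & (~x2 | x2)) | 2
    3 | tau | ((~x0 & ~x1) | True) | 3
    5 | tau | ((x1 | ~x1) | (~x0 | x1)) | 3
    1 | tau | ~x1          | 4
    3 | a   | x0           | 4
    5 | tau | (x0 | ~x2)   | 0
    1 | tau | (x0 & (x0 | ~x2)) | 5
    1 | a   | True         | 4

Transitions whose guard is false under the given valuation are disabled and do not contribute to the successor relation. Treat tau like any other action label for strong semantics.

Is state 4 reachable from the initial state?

After dropping false guards: 8 live edges.
L0 = {0}
L1 = {1}  total {0,1}
L2 = {2,4}  total {0,1,2,4}
Reach set: {0,1,2,4}
witness 4: tau·a

Answer: REACHABLE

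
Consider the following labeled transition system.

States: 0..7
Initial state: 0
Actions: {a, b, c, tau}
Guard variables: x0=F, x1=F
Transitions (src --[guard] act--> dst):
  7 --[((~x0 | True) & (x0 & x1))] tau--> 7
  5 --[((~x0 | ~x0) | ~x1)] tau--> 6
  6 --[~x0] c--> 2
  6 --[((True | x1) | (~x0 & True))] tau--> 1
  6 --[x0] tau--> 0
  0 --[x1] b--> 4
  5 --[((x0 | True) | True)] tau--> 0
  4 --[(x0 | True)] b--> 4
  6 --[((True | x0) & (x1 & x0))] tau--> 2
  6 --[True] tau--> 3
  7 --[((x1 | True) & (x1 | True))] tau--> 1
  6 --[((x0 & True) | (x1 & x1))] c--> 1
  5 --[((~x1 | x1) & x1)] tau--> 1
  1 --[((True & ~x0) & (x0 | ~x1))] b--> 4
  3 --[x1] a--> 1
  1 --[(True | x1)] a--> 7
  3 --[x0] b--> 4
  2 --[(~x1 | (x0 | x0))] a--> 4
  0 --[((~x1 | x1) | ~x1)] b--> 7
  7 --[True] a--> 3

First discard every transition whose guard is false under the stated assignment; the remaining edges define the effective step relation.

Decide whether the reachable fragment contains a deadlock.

R = {0,1,3,4,7}
  0: b→7  [1 out]
  1: a→7  b→4  [2 out]
  3: ∅  [STUCK]
  4: b→4  [1 out]
  7: a→3  tau→1  [2 out]
witness 3: b·a

Answer: DEADLOCK at state 3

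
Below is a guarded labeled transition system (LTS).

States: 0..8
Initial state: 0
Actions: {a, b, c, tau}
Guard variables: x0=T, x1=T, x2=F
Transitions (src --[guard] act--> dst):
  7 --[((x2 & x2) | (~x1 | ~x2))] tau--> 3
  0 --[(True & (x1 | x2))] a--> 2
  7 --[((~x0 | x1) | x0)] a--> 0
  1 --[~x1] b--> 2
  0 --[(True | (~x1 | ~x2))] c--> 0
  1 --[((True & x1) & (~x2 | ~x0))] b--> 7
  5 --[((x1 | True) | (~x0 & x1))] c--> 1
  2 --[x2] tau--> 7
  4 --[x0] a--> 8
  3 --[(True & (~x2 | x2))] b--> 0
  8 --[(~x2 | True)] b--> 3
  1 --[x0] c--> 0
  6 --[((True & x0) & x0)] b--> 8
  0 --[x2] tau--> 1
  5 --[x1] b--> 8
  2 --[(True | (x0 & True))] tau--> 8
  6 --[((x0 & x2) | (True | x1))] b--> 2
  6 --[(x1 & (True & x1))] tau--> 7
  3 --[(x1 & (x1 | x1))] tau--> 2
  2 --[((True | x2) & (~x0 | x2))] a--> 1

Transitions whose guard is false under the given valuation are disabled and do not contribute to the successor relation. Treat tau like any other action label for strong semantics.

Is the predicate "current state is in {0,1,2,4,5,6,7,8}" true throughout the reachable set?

Answer: INVARIANT VIOLATED at state 3

Trace:
Safe = {0,1,2,4,5,6,7,8}
Reach set: {0,2,3,8}
  0: ok
  2: ok
  3: outside
  8: ok
reach 3 via a·tau·b — violates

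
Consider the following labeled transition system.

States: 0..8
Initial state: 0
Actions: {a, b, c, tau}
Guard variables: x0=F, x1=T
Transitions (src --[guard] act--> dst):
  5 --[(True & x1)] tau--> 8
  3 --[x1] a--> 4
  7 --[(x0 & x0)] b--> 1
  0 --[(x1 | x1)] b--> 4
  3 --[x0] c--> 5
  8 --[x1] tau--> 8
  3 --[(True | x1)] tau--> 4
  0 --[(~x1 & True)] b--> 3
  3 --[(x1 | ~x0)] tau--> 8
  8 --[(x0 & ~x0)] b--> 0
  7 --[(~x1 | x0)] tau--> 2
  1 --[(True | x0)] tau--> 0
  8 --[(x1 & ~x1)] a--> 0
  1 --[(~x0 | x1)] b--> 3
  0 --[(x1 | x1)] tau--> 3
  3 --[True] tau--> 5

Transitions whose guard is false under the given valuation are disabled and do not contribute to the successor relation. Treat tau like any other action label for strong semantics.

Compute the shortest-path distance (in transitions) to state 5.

Answer: 2

Trace:
BFS to 5:
  Layer 0: {0}
  Layer 1: {3,4}
  Layer 2: {5,8}
5 enters at depth 2; path tau·tau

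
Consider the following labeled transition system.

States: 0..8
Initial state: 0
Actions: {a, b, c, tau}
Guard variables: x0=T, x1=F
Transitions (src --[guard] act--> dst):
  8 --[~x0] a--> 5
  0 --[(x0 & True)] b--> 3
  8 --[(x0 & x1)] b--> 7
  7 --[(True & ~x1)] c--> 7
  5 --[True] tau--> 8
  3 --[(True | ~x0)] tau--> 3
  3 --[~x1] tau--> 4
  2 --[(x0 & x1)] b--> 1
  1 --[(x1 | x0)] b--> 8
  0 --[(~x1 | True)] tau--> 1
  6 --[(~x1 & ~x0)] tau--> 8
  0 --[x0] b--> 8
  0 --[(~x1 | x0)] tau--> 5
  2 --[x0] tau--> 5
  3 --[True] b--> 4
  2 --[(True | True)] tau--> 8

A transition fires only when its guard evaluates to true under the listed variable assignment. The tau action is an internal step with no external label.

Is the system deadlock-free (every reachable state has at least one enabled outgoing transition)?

Answer: DEADLOCK at state 4

Working:
R = {0,1,3,4,5,8}
  0: b→3  b→8  tau→1  tau→5  [deg 4]
  1: b→8  [deg 1]
  3: b→4  tau→3  tau→4  [deg 3]
  4: ∅  [no exit]
  5: tau→8  [deg 1]
  8: ∅  [no exit]
witness 4: b·tau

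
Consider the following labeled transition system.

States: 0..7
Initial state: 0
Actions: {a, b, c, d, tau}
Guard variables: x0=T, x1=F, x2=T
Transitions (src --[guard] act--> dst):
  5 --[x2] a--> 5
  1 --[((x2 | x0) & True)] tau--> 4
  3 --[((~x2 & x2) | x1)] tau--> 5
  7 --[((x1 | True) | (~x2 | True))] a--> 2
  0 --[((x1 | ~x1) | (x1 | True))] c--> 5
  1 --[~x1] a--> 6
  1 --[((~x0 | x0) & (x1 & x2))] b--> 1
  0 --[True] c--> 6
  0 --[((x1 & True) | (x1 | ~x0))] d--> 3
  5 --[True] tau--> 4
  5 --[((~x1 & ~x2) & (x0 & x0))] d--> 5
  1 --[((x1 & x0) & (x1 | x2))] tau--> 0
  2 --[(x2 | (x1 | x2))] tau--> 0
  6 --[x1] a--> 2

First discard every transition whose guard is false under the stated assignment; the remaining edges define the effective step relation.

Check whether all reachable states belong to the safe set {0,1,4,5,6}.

Answer: INVARIANT HOLDS

Working:
Inv-set: {0,1,4,5,6}
Reach set: {0,4,5,6}
  0: safe
  4: safe
  5: safe
  6: safe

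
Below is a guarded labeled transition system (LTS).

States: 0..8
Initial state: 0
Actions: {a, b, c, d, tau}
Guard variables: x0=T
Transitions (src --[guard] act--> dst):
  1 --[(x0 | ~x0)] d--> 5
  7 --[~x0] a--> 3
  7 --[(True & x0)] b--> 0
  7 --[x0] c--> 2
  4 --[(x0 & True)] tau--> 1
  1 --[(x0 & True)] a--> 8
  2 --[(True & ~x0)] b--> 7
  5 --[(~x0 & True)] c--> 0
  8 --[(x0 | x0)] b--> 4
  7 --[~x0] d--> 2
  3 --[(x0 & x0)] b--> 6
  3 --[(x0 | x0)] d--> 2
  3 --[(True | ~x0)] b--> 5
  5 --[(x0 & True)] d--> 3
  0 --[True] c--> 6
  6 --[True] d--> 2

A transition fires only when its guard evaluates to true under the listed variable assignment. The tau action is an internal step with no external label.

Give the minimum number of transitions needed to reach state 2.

Answer: 2

Working:
Layered search for 2:
  L0 = {0}
  L1 = {6}
  L2 = {2}
2 enters at depth 2; path c·d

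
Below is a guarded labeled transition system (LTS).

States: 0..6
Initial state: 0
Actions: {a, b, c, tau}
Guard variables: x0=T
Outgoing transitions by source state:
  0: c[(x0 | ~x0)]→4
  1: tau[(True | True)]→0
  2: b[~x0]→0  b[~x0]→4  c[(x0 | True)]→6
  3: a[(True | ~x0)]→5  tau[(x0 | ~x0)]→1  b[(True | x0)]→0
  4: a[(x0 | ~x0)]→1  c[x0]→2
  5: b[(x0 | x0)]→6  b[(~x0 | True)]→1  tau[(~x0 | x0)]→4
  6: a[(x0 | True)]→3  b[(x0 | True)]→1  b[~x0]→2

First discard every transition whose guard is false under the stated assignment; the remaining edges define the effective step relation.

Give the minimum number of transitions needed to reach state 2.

BFS to 2:
  Layer 0: {0}
  Layer 1: {4}
  Layer 2: {1,2}
2 enters at depth 2; path c·c

Answer: 2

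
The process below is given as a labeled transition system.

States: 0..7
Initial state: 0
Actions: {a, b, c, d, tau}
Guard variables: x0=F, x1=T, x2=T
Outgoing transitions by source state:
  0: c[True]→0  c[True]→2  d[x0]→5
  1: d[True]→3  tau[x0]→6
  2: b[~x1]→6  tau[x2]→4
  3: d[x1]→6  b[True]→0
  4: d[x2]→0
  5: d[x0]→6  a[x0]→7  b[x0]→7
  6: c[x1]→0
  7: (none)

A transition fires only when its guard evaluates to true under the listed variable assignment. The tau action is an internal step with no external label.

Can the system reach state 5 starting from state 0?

After dropping false guards: 8 live edges.
depth 0: {0}
depth 1: {2}  cumulative {0,2}
depth 2: {4}  cumulative {0,2,4}
Reachable = {0,2,4}

Answer: UNREACHABLE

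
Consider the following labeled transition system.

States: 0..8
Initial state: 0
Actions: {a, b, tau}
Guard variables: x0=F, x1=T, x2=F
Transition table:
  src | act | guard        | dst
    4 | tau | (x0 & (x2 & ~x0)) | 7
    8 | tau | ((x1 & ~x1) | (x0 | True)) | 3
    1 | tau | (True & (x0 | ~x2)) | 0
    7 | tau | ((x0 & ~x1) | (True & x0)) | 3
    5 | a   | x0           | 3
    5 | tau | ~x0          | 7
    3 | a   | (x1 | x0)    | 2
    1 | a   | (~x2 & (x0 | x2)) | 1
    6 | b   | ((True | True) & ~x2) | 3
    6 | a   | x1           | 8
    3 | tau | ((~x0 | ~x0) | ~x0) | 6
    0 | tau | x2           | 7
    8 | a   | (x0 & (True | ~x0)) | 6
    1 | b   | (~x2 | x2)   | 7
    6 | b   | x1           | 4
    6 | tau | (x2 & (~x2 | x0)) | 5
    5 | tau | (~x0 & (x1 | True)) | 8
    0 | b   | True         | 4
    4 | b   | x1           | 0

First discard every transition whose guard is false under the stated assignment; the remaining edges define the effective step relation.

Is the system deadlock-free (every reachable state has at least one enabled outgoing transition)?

Answer: DEADLOCK-FREE

Analysis:
Reach set: {0,4}
  0: b→4  [1 exit(s)]
  4: b→0  [1 exit(s)]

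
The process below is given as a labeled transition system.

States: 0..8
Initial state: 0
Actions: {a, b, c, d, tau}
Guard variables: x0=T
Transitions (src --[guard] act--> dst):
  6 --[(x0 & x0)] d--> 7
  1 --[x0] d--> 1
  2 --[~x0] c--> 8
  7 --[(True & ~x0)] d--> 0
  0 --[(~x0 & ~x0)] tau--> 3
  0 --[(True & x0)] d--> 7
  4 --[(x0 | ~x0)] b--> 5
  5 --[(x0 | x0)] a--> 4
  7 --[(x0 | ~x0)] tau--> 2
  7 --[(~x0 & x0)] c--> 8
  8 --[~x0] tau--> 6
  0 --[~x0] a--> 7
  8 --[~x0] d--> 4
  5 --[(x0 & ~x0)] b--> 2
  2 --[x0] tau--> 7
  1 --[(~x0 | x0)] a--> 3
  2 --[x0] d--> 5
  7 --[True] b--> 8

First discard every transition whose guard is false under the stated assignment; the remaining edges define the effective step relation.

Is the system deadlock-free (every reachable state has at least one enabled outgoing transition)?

Answer: DEADLOCK at state 8

Analysis:
Reachable = {0,2,4,5,7,8}
  0: d→7  [1 out]
  2: d→5  tau→7  [2 out]
  4: b→5  [1 out]
  5: a→4  [1 out]
  7: b→8  tau→2  [2 out]
  8: ∅  [deadlock]
trace reaching 8: d·b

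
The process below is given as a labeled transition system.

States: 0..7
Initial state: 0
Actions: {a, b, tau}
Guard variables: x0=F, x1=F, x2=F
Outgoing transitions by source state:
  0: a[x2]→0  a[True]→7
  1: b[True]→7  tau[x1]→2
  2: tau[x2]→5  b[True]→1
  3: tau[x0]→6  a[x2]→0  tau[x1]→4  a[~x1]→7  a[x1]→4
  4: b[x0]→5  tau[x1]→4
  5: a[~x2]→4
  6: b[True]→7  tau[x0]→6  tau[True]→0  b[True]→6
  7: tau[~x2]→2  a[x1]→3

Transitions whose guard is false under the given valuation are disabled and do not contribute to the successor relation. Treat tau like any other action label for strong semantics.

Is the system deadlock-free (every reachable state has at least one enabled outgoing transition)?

Answer: DEADLOCK-FREE

Trace:
R = {0,1,2,7}
  0: a→7  [1 exit(s)]
  1: b→7  [1 exit(s)]
  2: b→1  [1 exit(s)]
  7: tau→2  [1 exit(s)]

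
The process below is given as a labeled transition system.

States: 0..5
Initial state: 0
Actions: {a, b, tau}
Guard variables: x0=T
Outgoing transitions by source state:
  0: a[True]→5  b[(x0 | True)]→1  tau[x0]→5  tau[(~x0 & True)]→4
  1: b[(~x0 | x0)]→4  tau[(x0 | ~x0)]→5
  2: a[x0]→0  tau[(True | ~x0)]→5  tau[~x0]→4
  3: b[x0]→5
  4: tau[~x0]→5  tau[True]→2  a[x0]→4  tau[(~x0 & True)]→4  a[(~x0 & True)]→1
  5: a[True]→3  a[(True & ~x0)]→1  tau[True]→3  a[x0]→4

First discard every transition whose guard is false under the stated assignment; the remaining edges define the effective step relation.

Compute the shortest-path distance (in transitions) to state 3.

Breadth-first toward 3:
  L0 = {0}
  L1 = {1,5}
  L2 = {3,4}
first hit 3 at d=2 via a·a

Answer: 2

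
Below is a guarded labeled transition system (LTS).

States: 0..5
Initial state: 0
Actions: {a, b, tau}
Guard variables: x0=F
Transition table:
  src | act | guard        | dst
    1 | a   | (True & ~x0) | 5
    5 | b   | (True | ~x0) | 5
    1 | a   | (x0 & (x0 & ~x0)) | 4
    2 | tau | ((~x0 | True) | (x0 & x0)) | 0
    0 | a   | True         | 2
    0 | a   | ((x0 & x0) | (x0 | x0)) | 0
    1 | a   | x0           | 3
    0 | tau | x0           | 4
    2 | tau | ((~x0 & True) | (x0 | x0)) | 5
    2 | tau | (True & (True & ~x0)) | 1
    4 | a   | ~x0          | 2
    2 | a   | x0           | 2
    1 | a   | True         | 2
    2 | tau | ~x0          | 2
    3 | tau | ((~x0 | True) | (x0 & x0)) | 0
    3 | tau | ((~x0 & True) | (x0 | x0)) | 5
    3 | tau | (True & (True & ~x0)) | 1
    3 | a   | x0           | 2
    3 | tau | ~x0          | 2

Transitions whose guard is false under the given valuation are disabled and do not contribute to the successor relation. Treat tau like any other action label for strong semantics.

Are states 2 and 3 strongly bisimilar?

Answer: BISIMILAR

Trace:
Refine partition for ~:
  π0 = {{0,1,2,3,4,5}}
  π1 = {{0,1,4},{2,3},{5}}
  π2 = {{0,4},{1},{2,3},{5}}
Fixed point at round 3; 4 class(es).
2∈{2,3}, 3∈{2,3}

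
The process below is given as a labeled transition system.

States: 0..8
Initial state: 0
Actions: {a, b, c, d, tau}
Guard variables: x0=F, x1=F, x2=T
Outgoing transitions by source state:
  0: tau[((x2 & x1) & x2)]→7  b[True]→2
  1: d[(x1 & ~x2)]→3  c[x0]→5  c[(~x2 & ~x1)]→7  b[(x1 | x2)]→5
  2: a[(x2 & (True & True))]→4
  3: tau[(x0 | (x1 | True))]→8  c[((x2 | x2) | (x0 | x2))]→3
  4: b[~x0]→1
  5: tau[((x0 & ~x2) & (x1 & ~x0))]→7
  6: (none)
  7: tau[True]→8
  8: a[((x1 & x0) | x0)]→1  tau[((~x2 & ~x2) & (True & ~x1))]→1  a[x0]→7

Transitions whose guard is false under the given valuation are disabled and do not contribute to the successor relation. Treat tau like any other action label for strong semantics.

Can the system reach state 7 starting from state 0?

7 transition(s) survive guard evaluation.
Layer 0: {0}
Layer 1: {2}  cumulative {0,2}
Layer 2: {4}  cumulative {0,2,4}
Layer 3: {1}  cumulative {0,1,2,4}
Layer 4: {5}  cumulative {0,1,2,4,5}
Reach set: {0,1,2,4,5}

Answer: UNREACHABLE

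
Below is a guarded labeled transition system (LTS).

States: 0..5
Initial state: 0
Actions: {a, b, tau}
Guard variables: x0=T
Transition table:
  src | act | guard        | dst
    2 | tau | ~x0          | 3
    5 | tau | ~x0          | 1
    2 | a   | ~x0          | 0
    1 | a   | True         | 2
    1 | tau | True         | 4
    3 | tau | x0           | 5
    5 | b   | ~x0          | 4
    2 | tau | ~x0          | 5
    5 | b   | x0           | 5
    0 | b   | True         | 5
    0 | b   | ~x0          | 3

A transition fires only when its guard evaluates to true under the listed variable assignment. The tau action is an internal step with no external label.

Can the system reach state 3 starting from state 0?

Guard filter leaves 5 enabled edge(s).
L0 = {0}
L1 = {5}  cumulative {0,5}
Reachable = {0,5}

Answer: UNREACHABLE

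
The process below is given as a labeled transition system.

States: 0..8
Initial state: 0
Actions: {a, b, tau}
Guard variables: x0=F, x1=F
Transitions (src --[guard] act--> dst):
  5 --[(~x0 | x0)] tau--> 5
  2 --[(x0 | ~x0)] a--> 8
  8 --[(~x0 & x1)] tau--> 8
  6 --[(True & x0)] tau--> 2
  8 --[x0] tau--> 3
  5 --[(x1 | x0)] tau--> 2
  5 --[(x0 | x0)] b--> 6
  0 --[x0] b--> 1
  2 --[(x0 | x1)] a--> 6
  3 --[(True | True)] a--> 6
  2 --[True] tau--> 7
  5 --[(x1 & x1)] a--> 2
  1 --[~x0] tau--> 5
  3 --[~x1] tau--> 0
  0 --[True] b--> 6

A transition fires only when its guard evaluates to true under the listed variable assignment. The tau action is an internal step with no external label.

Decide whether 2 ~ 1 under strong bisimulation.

Bisimulation quotient by refinement:
  P[0] = {{0,1,2,3,4,5,6,7,8}}
  P[1] = {{0},{1,5},{2,3},{4,6,7,8}}
  P[2] = {{0},{1,5},{2},{3},{4,6,7,8}}
stable after 3 split(s): 5 block(s)
[2]={2}  [1]={1,5}

Answer: NOT BISIMILAR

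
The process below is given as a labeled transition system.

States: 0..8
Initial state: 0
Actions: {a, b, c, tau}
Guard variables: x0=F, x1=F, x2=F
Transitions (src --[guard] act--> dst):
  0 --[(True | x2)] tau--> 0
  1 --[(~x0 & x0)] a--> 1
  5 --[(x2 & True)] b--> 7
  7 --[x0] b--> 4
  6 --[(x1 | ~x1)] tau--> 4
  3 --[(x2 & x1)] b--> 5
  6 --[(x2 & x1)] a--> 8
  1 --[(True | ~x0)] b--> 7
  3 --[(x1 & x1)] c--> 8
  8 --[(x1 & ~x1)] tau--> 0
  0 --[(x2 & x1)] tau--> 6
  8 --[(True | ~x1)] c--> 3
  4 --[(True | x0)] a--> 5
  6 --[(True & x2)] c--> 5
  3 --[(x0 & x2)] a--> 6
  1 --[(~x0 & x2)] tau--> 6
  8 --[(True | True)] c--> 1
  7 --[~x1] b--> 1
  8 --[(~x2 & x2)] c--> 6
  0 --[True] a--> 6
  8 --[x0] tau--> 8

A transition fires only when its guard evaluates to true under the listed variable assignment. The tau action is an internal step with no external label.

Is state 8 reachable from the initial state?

Guard filter leaves 8 enabled edge(s).
depth 0: {0}
depth 1: {6}  cumulative {0,6}
depth 2: {4}  cumulative {0,4,6}
depth 3: {5}  cumulative {0,4,5,6}
Reach set: {0,4,5,6}

Answer: UNREACHABLE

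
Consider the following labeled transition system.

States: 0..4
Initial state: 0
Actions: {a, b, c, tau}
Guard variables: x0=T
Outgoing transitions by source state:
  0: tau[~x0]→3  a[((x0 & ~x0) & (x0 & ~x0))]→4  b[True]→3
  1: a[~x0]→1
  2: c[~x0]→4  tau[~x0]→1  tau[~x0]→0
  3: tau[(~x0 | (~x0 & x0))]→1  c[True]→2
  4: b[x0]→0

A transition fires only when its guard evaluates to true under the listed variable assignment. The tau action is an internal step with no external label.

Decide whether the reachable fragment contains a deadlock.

Answer: DEADLOCK at state 2

Working:
R = {0,2,3}
  0: b→3  [1 exit(s)]
  2: ∅  [no exit]
  3: c→2  [1 exit(s)]
trace reaching 2: b·c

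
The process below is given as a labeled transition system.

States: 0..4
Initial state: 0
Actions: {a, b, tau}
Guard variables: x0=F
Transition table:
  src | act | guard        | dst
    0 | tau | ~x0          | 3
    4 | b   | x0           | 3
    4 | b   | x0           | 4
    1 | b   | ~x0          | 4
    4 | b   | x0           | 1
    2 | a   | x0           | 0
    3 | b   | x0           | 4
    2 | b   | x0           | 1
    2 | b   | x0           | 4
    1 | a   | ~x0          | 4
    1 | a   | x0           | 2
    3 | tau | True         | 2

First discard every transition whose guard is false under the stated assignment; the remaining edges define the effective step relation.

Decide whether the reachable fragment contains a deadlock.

Answer: DEADLOCK at state 2

Analysis:
Reachable = {0,2,3}
  0: tau→3  [deg 1]
  2: ∅  [no exit]
  3: tau→2  [deg 1]
witness 2: tau·tau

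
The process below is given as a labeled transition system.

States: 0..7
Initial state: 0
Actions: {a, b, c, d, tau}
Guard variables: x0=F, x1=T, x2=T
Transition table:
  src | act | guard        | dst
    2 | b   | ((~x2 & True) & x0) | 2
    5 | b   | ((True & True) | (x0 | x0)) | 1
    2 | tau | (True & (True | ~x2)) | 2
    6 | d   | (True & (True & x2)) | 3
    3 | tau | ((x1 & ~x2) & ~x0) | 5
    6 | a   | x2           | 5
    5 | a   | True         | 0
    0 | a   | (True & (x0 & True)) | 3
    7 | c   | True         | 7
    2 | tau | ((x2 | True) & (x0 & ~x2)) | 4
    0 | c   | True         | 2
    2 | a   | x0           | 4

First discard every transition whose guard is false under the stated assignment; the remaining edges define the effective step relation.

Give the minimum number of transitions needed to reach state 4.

BFS to 4:
  depth 0: {0}
  depth 1: {2}
4 never appears.

Answer: UNREACHABLE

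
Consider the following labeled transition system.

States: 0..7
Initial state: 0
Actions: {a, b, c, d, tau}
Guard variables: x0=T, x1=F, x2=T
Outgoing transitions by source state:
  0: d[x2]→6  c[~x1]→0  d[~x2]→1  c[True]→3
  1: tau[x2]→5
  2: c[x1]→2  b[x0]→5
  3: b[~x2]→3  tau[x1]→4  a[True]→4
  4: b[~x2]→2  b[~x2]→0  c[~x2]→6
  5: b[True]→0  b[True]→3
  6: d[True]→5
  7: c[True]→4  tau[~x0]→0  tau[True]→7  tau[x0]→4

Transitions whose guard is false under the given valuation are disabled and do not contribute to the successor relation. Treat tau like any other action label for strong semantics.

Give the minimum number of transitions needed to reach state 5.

Layered search for 5:
  L0 = {0}
  L1 = {3,6}
  L2 = {4,5}
5 enters at depth 2; path d·d

Answer: 2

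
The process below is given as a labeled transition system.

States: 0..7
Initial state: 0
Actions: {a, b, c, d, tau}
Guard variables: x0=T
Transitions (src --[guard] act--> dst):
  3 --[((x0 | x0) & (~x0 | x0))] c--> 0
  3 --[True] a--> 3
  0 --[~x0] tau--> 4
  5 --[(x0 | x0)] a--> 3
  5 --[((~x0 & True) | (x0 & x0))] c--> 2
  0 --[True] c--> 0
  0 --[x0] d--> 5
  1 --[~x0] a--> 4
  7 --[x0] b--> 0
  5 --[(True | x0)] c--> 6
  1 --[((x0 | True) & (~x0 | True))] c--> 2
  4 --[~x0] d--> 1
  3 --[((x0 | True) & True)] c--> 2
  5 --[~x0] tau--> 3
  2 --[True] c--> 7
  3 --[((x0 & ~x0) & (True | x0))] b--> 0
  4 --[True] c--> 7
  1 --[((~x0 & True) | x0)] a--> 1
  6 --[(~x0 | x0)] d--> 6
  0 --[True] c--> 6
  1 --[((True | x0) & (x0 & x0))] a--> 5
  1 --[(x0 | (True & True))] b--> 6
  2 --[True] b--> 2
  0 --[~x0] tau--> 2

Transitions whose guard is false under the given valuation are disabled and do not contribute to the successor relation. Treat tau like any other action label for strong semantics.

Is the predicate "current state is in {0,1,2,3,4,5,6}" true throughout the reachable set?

Answer: INVARIANT VIOLATED at state 7

Working:
Safe = {0,1,2,3,4,5,6}
Reachable = {0,2,3,5,6,7}
  0: ok
  2: ok
  3: ok
  5: ok
  6: ok
  7: outside
counterexample path to 7: d·c·c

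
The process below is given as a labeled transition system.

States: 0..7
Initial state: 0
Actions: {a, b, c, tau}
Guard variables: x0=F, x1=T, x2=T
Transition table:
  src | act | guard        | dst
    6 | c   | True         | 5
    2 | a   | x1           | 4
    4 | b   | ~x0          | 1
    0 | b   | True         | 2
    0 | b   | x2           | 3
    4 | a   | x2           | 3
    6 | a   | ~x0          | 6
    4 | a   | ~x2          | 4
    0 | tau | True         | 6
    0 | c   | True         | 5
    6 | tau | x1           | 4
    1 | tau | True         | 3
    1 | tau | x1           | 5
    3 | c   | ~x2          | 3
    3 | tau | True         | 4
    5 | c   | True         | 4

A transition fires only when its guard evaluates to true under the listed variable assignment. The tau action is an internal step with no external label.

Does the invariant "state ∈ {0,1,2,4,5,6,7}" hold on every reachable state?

Answer: INVARIANT VIOLATED at state 3

Trace:
Allowed set {0,1,2,4,5,6,7}
R = {0,1,2,3,4,5,6}
  0: ok
  1: ok
  2: ok
  3: ✗ unsafe
  4: ok
  5: ok
  6: ok
reach 3 via b — violates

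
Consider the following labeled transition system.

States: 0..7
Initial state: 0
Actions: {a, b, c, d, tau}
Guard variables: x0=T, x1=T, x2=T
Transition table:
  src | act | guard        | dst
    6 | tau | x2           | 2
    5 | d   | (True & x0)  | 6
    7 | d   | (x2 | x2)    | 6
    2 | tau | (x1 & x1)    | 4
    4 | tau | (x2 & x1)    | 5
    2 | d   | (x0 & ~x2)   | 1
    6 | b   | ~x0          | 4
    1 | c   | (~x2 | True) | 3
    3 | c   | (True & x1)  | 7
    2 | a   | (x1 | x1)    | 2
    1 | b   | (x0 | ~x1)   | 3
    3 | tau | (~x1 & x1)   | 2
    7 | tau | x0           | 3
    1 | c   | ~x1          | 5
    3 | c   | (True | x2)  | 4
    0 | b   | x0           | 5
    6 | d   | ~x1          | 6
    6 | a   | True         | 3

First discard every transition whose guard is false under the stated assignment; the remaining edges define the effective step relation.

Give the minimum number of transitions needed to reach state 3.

BFS to 3:
  L0 = {0}
  L1 = {5}
  L2 = {6}
  L3 = {2,3}
depth(3)=3, e.g. b·d·a

Answer: 3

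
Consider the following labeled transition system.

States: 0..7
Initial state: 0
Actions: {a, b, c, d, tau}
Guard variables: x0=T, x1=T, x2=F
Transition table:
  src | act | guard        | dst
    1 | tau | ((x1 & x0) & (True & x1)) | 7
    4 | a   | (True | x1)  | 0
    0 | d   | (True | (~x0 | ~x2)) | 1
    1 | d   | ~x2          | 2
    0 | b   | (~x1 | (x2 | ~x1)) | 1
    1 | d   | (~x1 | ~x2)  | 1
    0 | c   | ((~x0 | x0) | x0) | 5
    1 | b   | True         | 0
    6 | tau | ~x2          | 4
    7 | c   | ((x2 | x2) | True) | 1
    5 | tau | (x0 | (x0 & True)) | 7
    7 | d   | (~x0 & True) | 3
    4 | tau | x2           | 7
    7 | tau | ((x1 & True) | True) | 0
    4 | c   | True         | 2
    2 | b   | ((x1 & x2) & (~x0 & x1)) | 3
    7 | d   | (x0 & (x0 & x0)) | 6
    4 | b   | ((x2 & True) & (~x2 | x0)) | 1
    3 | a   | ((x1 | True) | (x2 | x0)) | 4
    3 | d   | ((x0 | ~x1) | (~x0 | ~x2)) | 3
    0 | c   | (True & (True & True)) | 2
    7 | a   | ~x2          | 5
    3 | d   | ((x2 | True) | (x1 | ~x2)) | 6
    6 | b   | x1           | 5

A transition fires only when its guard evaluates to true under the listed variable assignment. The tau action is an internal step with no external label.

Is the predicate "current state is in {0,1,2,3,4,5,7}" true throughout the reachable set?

Answer: INVARIANT VIOLATED at state 6

Trace:
Inv-set: {0,1,2,3,4,5,7}
Reach set: {0,1,2,4,5,6,7}
  0: ok
  1: ok
  2: ok
  4: ok
  5: ok
  6: outside
  7: ok
counterexample path to 6: d·tau·d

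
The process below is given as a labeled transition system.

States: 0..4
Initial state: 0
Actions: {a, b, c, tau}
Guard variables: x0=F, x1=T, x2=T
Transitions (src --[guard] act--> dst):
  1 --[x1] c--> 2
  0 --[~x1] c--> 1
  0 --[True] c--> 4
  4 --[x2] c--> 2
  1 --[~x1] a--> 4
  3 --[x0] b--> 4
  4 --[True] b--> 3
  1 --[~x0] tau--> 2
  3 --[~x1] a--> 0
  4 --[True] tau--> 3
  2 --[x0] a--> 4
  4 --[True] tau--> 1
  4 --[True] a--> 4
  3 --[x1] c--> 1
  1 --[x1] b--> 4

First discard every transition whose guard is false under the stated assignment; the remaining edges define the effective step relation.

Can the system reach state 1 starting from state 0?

Answer: REACHABLE

Working:
Guard filter leaves 10 enabled edge(s).
Layer 0: {0}
Layer 1: {4}  total {0,4}
Layer 2: {1,2,3}  total {0,1,2,3,4}
Reach set: {0,1,2,3,4}
witness 1: c·tau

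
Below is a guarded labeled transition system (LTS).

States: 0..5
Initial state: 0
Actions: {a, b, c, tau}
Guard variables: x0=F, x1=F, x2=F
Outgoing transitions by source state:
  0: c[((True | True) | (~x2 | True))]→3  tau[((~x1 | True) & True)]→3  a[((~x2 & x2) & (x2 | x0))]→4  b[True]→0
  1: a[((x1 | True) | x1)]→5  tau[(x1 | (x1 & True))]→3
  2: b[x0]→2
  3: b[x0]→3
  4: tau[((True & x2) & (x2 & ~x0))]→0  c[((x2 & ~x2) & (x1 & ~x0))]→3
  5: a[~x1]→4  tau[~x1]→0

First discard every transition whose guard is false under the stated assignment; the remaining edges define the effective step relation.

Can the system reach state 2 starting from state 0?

Answer: UNREACHABLE

Trace:
After dropping false guards: 6 live edges.
L0 = {0}
L1 = {3}  total {0,3}
R = {0,3}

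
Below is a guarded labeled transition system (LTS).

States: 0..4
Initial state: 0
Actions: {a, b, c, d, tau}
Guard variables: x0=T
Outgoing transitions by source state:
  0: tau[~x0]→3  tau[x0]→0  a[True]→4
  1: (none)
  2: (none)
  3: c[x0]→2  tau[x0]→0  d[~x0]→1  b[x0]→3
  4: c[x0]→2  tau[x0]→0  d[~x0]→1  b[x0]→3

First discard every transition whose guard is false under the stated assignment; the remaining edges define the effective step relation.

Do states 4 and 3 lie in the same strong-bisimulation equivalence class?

Refine partition for ~:
  round 0: {{0,1,2,3,4}}
  round 1: {{0},{1,2},{3,4}}
stable after 2 split(s): 3 block(s)
4∈{3,4}, 3∈{3,4}

Answer: BISIMILAR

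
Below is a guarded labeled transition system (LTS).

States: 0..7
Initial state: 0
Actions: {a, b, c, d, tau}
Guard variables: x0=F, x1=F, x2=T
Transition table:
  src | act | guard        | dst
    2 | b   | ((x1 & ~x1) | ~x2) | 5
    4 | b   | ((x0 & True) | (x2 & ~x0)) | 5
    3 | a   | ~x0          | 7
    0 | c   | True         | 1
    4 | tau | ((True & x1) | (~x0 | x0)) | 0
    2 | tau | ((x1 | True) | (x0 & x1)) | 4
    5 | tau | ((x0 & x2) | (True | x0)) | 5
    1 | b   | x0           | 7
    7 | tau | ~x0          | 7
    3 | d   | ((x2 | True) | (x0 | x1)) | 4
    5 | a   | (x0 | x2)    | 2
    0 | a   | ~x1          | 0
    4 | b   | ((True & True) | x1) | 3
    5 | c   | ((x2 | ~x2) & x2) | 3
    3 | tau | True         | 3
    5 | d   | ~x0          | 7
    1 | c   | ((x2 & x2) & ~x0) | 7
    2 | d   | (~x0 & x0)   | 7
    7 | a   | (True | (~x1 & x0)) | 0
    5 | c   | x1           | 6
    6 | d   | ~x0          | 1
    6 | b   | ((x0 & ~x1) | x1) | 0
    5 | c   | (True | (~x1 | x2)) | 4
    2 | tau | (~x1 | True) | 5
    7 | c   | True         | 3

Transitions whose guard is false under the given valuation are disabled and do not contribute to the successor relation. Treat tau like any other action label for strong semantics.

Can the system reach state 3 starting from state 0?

Answer: REACHABLE

Analysis:
20 transition(s) survive guard evaluation.
depth 0: {0}
depth 1: {1}  total {0,1}
depth 2: {7}  total {0,1,7}
depth 3: {3}  total {0,1,3,7}
depth 4: {4}  total {0,1,3,4,7}
depth 5: {5}  total {0,1,3,4,5,7}
depth 6: {2}  total {0,1,2,3,4,5,7}
Reachable = {0,1,2,3,4,5,7}
Path to 3: c·c·c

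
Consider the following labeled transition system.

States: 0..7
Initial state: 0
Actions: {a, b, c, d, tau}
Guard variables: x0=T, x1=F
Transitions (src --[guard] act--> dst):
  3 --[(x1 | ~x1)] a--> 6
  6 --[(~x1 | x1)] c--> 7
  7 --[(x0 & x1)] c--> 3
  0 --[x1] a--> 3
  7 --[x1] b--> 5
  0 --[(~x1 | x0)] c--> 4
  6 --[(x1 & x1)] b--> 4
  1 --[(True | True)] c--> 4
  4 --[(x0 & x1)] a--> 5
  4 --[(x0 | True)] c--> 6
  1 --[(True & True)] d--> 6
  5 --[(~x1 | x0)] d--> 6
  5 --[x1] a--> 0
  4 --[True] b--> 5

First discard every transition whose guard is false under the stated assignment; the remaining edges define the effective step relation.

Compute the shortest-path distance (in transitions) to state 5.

BFS to 5:
  depth 0: {0}
  depth 1: {4}
  depth 2: {5,6}
depth(5)=2, e.g. c·b

Answer: 2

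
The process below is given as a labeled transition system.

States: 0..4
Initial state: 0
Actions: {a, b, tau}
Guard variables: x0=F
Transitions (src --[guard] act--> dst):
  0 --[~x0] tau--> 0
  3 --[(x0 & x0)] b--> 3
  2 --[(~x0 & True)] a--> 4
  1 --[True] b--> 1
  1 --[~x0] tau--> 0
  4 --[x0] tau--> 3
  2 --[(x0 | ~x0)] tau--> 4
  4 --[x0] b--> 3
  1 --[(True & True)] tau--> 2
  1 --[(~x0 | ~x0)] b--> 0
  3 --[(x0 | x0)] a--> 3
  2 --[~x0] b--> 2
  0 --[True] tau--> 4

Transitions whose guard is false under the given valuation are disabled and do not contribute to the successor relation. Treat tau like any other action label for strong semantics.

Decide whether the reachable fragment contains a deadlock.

Reach set: {0,4}
  0: tau→0  tau→4  [2 exit(s)]
  4: ∅  [deadlock]
trace reaching 4: tau

Answer: DEADLOCK at state 4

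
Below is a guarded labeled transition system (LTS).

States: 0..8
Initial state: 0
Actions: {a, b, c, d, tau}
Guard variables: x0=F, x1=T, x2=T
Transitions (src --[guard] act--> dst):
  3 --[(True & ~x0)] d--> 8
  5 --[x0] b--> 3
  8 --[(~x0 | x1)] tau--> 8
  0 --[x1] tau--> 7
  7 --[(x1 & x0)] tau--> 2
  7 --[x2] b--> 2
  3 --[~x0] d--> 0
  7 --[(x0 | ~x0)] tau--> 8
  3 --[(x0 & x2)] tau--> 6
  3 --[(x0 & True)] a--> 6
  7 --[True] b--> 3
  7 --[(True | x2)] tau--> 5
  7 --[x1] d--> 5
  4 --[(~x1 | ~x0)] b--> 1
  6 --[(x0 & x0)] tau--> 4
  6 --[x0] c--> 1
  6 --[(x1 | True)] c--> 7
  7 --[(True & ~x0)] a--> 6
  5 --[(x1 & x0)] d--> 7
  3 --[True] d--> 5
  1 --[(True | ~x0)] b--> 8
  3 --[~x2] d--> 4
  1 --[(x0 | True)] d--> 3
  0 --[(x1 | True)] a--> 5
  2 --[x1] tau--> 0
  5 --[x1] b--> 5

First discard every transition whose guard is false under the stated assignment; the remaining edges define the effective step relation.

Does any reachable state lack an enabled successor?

Answer: DEADLOCK-FREE

Analysis:
Reachable = {0,2,3,5,6,7,8}
  0: a→5  tau→7  [2 out]
  2: tau→0  [1 out]
  3: d→0  d→5  d→8  [3 out]
  5: b→5  [1 out]
  6: c→7  [1 out]
  7: a→6  b→2  b→3  d→5  tau→5  tau→8  [6 out]
  8: tau→8  [1 out]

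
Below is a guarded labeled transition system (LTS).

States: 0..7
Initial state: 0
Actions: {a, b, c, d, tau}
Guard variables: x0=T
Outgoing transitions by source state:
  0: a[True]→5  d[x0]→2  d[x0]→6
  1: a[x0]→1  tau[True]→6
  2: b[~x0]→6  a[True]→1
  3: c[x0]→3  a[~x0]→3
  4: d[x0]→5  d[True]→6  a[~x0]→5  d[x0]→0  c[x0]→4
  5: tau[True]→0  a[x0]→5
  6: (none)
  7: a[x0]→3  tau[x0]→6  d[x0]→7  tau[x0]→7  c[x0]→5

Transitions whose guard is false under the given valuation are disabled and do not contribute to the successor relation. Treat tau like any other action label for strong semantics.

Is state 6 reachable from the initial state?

After dropping false guards: 18 live edges.
L0 = {0}
L1 = {2,5,6}  now seen {0,2,5,6}
L2 = {1}  now seen {0,1,2,5,6}
R = {0,1,2,5,6}
witness 6: d

Answer: REACHABLE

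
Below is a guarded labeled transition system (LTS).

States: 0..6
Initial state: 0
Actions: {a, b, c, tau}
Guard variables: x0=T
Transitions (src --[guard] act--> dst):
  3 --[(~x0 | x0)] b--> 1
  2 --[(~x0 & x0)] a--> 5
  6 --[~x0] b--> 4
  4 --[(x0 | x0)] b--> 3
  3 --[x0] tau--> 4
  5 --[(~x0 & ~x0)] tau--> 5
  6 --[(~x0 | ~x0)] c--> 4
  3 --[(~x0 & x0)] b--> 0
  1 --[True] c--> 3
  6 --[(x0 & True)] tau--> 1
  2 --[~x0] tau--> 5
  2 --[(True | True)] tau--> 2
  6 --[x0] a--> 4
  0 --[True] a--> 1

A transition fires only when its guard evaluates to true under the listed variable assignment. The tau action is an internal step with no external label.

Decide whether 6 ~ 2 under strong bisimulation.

Bisimulation quotient by refinement:
  P[0] = {{0,1,2,3,4,5,6}}
  P[1] = {{0},{1},{2},{3},{4},{5},{6}}
stable after 2 split(s): 7 block(s)
6∈{6}, 2∈{2}

Answer: NOT BISIMILAR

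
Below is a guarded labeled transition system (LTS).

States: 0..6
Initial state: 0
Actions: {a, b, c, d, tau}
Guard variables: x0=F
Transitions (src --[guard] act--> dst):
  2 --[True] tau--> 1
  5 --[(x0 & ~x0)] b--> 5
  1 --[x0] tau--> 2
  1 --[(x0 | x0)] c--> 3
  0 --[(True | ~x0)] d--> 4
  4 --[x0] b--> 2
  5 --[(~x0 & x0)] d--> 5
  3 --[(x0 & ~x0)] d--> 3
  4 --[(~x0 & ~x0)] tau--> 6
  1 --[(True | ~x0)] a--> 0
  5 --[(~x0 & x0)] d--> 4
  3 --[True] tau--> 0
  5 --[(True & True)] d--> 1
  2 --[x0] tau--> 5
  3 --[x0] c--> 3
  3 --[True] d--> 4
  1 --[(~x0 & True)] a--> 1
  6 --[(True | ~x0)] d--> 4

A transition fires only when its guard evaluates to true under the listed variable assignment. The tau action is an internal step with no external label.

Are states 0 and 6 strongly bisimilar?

Bisimulation quotient by refinement:
  P[0] = {{0,1,2,3,4,5,6}}
  P[1] = {{0,5,6},{1},{2,4},{3}}
  P[2] = {{0,6},{1},{2},{3},{4},{5}}
6 equivalence class(es) (converged in 3)
0∈{0,6}, 6∈{0,6}

Answer: BISIMILAR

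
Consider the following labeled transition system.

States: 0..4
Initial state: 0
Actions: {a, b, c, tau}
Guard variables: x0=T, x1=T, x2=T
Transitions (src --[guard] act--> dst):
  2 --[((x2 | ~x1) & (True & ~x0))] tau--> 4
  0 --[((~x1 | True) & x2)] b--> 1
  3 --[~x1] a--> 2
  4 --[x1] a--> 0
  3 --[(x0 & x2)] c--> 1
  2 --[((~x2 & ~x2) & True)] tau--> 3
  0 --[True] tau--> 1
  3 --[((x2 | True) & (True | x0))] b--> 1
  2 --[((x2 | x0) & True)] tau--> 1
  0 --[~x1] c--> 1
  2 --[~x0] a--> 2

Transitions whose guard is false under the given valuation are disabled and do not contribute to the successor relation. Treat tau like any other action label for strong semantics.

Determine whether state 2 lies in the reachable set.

Answer: UNREACHABLE

Trace:
Guard filter leaves 6 enabled edge(s).
depth 0: {0}
depth 1: {1}  cumulative {0,1}
Reach set: {0,1}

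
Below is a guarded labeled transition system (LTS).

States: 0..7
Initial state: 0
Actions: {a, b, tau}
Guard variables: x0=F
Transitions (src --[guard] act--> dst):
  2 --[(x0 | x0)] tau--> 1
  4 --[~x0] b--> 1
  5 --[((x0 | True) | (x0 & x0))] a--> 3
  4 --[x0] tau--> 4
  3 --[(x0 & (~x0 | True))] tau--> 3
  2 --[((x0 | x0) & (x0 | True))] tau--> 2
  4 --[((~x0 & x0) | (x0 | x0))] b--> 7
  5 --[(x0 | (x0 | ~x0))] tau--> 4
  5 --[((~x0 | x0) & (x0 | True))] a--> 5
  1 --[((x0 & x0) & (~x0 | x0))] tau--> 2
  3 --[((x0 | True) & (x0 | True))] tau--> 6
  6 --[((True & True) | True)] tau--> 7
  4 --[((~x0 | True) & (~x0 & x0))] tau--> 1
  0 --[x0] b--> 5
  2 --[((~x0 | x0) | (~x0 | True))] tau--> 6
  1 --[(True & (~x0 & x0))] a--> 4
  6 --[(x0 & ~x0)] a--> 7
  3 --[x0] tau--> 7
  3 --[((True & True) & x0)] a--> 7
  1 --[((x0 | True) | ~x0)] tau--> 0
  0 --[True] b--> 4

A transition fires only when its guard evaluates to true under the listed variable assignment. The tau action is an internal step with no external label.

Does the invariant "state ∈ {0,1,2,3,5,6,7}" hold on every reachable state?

Inv-set: {0,1,2,3,5,6,7}
R = {0,1,4}
  0: safe
  1: safe
  4: outside
counterexample path to 4: b

Answer: INVARIANT VIOLATED at state 4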